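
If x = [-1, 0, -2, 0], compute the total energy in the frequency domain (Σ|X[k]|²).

Parseval: Σ|x[n]|² = (1/N)Σ|X[k]|², so Σ|X[k]|² = N·Σ|x[n]|² = 4·5.0000

Σ|X[k]|² = N·Σ|x[n]|² = 4·5.0000 = 20.0000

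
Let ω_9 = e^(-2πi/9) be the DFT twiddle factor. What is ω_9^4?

ω_9^4 = e^(-2πi·4/9)
= cos(-2π·4/9) + i·sin(-2π·4/9)
= cos(-8π/9) + i·sin(-8π/9)

ω_9^4 = cos(-8π/9) + i·sin(-8π/9) = -0.9397-0.3420i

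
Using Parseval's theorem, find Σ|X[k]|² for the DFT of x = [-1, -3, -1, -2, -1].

Parseval: Σ|x[n]|² = (1/N)Σ|X[k]|², so Σ|X[k]|² = N·Σ|x[n]|² = 5·16.0000

Σ|X[k]|² = N·Σ|x[n]|² = 5·16.0000 = 80.0000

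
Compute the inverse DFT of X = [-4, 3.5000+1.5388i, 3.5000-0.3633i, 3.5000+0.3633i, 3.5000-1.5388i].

x[n] = (1/5) Σ(k=0 to 4) X[k] · e^(2πikn/5)

Computing each x[n]:
x[0] = 2
x[1] = -2
x[2] = -2
x[3] = -1
x[4] = -1

x = [2, -2, -2, -1, -1]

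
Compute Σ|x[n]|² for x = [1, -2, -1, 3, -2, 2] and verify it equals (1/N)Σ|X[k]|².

Time domain:
Σ|x[n]|² = |1|² + |-2|² + |-1|² + |3|² + |-2|² + |2|² = 23.0000

Frequency domain:
(1/6)Σ|X[k]|² = (1/6)(|1|² + |-0.5000+2.5981i|² + |5.5000+4.3301i|² + |-5|² + |5.5000-4.3301i|² + |-0.5000-2.5981i|²) = (1/6)·138.0000 = 23.0000

Both sides agree, confirming Parseval's theorem.

Σ|x[n]|² = (1/N)Σ|X[k]|² = 23.0000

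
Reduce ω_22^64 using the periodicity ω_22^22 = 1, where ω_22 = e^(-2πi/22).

Since ω_22^22 = 1, powers reduce modulo 22.
64 mod 22 = 20
So ω_22^64 = ω_22^20 = e^(-2πi·20/22)

ω_22^64 = ω_22^20 = 0.8413+0.5406i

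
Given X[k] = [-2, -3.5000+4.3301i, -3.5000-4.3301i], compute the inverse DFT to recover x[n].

x[n] = (1/3) Σ(k=0 to 2) X[k] · e^(2πikn/3)

Computing each x[n]:
x[0] = -3
x[1] = -2
x[2] = 3

x = [-3, -2, 3]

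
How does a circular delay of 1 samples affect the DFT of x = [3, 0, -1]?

Time shift by 1: X_shifted[k] = ω_3^(1k) · X[k]
Shifted x = [-1, 3, 0]

DFT(x[n-1]) = [2, -2.5000-2.5981i, -2.5000+2.5981i]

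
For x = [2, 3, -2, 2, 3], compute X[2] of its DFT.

X[2] = Σ(n=0 to 4) x[n] · ω_5^(2n) where ω_5 = e^(-2πi/5)
= (2)·ω_5^0 + (3)·ω_5^2 + (-2)·ω_5^4 + (2)·ω_5^6 + (3)·ω_5^8

X[2] = -2.8541-3.8042i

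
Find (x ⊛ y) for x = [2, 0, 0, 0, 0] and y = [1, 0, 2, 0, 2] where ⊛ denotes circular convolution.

(x ⊛ y)[n] = Σ(m=0 to 4) x[m] · y[(n-m) mod 5]

Computing each output sample:
(x ⊛ y)[0] = 2
(x ⊛ y)[1] = 0
(x ⊛ y)[2] = 4
(x ⊛ y)[3] = 0
(x ⊛ y)[4] = 4

x ⊛ y = [2, 0, 4, 0, 4]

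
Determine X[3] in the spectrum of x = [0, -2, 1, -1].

X[3] = Σ(n=0 to 3) x[n] · ω_4^(3n) where ω_4 = e^(-2πi/4)
= (0)·ω_4^0 + (-2)·ω_4^3 + (1)·ω_4^6 + (-1)·ω_4^9

X[3] = -1-1i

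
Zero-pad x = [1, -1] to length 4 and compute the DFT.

Original 2-point DFT: [0, 2]
Zero-padded 4-point DFT provides frequency interpolation.

DFT_4([x, 0, ...]) = [0, 1+1i, 2, 1-1i]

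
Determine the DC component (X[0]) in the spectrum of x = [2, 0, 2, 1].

X[0] = Σ(n=0 to 3) x[n] · ω_4^0 = Σ x[n]
= (2) + (0) + (2) + (1)

X[0] = 5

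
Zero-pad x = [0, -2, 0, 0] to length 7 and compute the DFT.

Original 4-point DFT: [-2, 2i, 2, -2i]
Zero-padded 7-point DFT provides frequency interpolation.

DFT_7([x, 0, ...]) = [-2, -1.2470+1.5637i, 0.4450+1.9499i, 1.8019+0.8678i, 1.8019-0.8678i, 0.4450-1.9499i, -1.2470-1.5637i]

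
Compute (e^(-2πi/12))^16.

Since ω_12^12 = 1, powers reduce modulo 12.
16 mod 12 = 4
So ω_12^16 = ω_12^4 = e^(-2πi·4/12)

ω_12^16 = ω_12^4 = -0.5000-0.8660i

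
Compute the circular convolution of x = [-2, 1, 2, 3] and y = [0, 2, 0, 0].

(x ⊛ y)[n] = Σ(m=0 to 3) x[m] · y[(n-m) mod 4]

Computing each output sample:
(x ⊛ y)[0] = 6
(x ⊛ y)[1] = -4
(x ⊛ y)[2] = 2
(x ⊛ y)[3] = 4

x ⊛ y = [6, -4, 2, 4]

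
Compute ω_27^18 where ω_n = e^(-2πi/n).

ω_27^18 = e^(-2πi·18/27)
= cos(-2π·18/27) + i·sin(-2π·18/27)
= cos(-36π/27) + i·sin(-36π/27)

ω_27^18 = cos(-36π/27) + i·sin(-36π/27) = -0.5000+0.8660i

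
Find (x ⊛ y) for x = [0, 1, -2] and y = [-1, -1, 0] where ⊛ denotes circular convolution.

(x ⊛ y)[n] = Σ(m=0 to 2) x[m] · y[(n-m) mod 3]

Computing each output sample:
(x ⊛ y)[0] = 2
(x ⊛ y)[1] = -1
(x ⊛ y)[2] = 1

x ⊛ y = [2, -1, 1]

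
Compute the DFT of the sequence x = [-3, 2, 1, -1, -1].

X[k] = Σ(n=0 to 4) x[n] · ω_5^(nk)
where ω_5 = e^(-2πi/5)

Computing each X[k]:
X[0] = -2
X[1] = -2.6910-4.0287i
X[2] = -3.8090+0.1388i
X[3] = -3.8090-0.1388i
X[4] = -2.6910+4.0287i

X = [-2, -2.6910-4.0287i, -3.8090+0.1388i, -3.8090-0.1388i, -2.6910+4.0287i]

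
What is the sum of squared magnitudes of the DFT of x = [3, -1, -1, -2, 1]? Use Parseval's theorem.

Parseval: Σ|x[n]|² = (1/N)Σ|X[k]|², so Σ|X[k]|² = N·Σ|x[n]|² = 5·16.0000

Σ|X[k]|² = N·Σ|x[n]|² = 5·16.0000 = 80.0000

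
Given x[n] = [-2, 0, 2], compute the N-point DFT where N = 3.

X[k] = Σ(n=0 to 2) x[n] · ω_3^(nk)
where ω_3 = e^(-2πi/3)

Computing each X[k]:
X[0] = 0
X[1] = -3.0000+1.7321i
X[2] = -3.0000-1.7321i

X = [0, -3.0000+1.7321i, -3.0000-1.7321i]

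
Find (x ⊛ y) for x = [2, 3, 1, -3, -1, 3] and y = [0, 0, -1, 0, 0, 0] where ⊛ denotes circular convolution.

(x ⊛ y)[n] = Σ(m=0 to 5) x[m] · y[(n-m) mod 6]

Computing each output sample:
(x ⊛ y)[0] = 1
(x ⊛ y)[1] = -3
(x ⊛ y)[2] = -2
(x ⊛ y)[3] = -3
(x ⊛ y)[4] = -1
(x ⊛ y)[5] = 3

x ⊛ y = [1, -3, -2, -3, -1, 3]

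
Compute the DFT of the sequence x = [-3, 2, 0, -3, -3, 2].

X[k] = Σ(n=0 to 5) x[n] · ω_6^(nk)
where ω_6 = e^(-2πi/6)

Computing each X[k]:
X[0] = -5
X[1] = 3.5000-2.5981i
X[2] = -6.5000+2.5981i
X[3] = -7
X[4] = -6.5000-2.5981i
X[5] = 3.5000+2.5981i

X = [-5, 3.5000-2.5981i, -6.5000+2.5981i, -7, -6.5000-2.5981i, 3.5000+2.5981i]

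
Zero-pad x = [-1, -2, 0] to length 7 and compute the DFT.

Original 3-point DFT: [-3, 1.7321i, -1.7321i]
Zero-padded 7-point DFT provides frequency interpolation.

DFT_7([x, 0, ...]) = [-3, -2.2470+1.5637i, -0.5550+1.9499i, 0.8019+0.8678i, 0.8019-0.8678i, -0.5550-1.9499i, -2.2470-1.5637i]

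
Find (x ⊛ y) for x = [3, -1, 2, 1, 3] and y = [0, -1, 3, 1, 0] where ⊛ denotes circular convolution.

(x ⊛ y)[n] = Σ(m=0 to 4) x[m] · y[(n-m) mod 5]

Computing each output sample:
(x ⊛ y)[0] = 2
(x ⊛ y)[1] = 7
(x ⊛ y)[2] = 13
(x ⊛ y)[3] = -2
(x ⊛ y)[4] = 4

x ⊛ y = [2, 7, 13, -2, 4]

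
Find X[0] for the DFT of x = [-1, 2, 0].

X[0] = Σ(n=0 to 2) x[n] · ω_3^0 = Σ x[n]
= (-1) + (2) + (0)

X[0] = 1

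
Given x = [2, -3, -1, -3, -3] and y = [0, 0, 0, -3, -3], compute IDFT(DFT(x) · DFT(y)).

(x ⊛ y)[n] = Σ(m=0 to 4) x[m] · y[(n-m) mod 5]

Computing each output sample:
(x ⊛ y)[0] = 12
(x ⊛ y)[1] = 12
(x ⊛ y)[2] = 18
(x ⊛ y)[3] = 3
(x ⊛ y)[4] = 3

x ⊛ y = [12, 12, 18, 3, 3]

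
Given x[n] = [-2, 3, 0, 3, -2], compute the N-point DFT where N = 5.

X[k] = Σ(n=0 to 4) x[n] · ω_5^(nk)
where ω_5 = e^(-2πi/5)

Computing each X[k]:
X[0] = 2
X[1] = -4.1180-2.9919i
X[2] = -1.8820-5.7921i
X[3] = -1.8820+5.7921i
X[4] = -4.1180+2.9919i

X = [2, -4.1180-2.9919i, -1.8820-5.7921i, -1.8820+5.7921i, -4.1180+2.9919i]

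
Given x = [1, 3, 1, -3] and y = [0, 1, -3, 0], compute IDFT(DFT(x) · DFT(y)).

(x ⊛ y)[n] = Σ(m=0 to 3) x[m] · y[(n-m) mod 4]

Computing each output sample:
(x ⊛ y)[0] = -6
(x ⊛ y)[1] = 10
(x ⊛ y)[2] = 0
(x ⊛ y)[3] = -8

x ⊛ y = [-6, 10, 0, -8]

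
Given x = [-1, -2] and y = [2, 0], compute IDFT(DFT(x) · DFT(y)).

(x ⊛ y)[n] = Σ(m=0 to 1) x[m] · y[(n-m) mod 2]

Computing each output sample:
(x ⊛ y)[0] = -2
(x ⊛ y)[1] = -4

x ⊛ y = [-2, -4]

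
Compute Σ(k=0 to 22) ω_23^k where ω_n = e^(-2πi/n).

Sum of all nth roots of unity equals 0 for n > 1 (geometric series with r ≠ 1).

0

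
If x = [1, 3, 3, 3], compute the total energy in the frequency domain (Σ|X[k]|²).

Parseval: Σ|x[n]|² = (1/N)Σ|X[k]|², so Σ|X[k]|² = N·Σ|x[n]|² = 4·28.0000

Σ|X[k]|² = N·Σ|x[n]|² = 4·28.0000 = 112.0000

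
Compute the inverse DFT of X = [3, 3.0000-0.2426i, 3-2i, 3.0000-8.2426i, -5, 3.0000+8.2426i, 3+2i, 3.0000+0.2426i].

x[n] = (1/8) Σ(k=0 to 7) X[k] · e^(2πikn/8)

Computing each x[n]:
x[0] = 2
x[1] = 3
x[2] = -3
x[3] = 2
x[4] = -1
x[5] = 0
x[6] = 1
x[7] = -1

x = [2, 3, -3, 2, -1, 0, 1, -1]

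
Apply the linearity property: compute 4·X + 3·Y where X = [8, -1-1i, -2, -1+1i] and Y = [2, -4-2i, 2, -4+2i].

By linearity: DFT(4x + 3y) = 4·DFT(x) + 3·DFT(y)
= 4·[8, -1-1i, -2, -1+1i] + 3·[2, -4-2i, 2, -4+2i]

Computing element-wise:
Z[0] = 4·(8) + 3·(2) = 38
Z[1] = 4·(-1-1i) + 3·(-4-2i) = -16-10i
Z[2] = 4·(-2) + 3·(2) = -2
Z[3] = 4·(-1+1i) + 3·(-4+2i) = -16+10i

DFT(4x + 3y) = 4·X + 3·Y = [38, -16-10i, -2, -16+10i]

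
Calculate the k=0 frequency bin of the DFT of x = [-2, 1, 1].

X[0] = Σ(n=0 to 2) x[n] · ω_3^0 = Σ x[n]
= (-2) + (1) + (1)

X[0] = 0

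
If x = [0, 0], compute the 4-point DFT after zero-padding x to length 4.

Original 2-point DFT: [0, 0]
Zero-padded 4-point DFT provides frequency interpolation.

DFT_4([x, 0, ...]) = [0, 0, 0, 0]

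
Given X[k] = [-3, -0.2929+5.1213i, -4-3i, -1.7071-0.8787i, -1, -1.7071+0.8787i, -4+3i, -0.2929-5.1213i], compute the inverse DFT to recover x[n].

x[n] = (1/8) Σ(k=0 to 7) X[k] · e^(2πikn/8)

Computing each x[n]:
x[0] = -2
x[1] = 0
x[2] = -1
x[3] = -2
x[4] = -1
x[5] = 1
x[6] = 2
x[7] = 0

x = [-2, 0, -1, -2, -1, 1, 2, 0]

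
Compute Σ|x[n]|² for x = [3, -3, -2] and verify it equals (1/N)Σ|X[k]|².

Time domain:
Σ|x[n]|² = |3|² + |-3|² + |-2|² = 22.0000

Frequency domain:
(1/3)Σ|X[k]|² = (1/3)(|-2|² + |5.5000+0.8660i|² + |5.5000-0.8660i|²) = (1/3)·66.0000 = 22.0000

Both sides agree, confirming Parseval's theorem.

Σ|x[n]|² = (1/N)Σ|X[k]|² = 22.0000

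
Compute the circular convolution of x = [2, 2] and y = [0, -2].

(x ⊛ y)[n] = Σ(m=0 to 1) x[m] · y[(n-m) mod 2]

Computing each output sample:
(x ⊛ y)[0] = -4
(x ⊛ y)[1] = -4

x ⊛ y = [-4, -4]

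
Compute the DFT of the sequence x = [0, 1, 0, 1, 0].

X[k] = Σ(n=0 to 4) x[n] · ω_5^(nk)
where ω_5 = e^(-2πi/5)

Computing each X[k]:
X[0] = 2
X[1] = -0.5000-0.3633i
X[2] = -0.5000-1.5388i
X[3] = -0.5000+1.5388i
X[4] = -0.5000+0.3633i

X = [2, -0.5000-0.3633i, -0.5000-1.5388i, -0.5000+1.5388i, -0.5000+0.3633i]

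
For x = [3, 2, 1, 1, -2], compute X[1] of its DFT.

X[1] = Σ(n=0 to 4) x[n] · ω_5^(1n) where ω_5 = e^(-2πi/5)
= (3)·ω_5^0 + (2)·ω_5^1 + (1)·ω_5^2 + (1)·ω_5^3 + (-2)·ω_5^4

X[1] = 1.3820-3.8042i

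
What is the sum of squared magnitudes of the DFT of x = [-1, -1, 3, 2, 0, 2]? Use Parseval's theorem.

Parseval: Σ|x[n]|² = (1/N)Σ|X[k]|², so Σ|X[k]|² = N·Σ|x[n]|² = 6·19.0000

Σ|X[k]|² = N·Σ|x[n]|² = 6·19.0000 = 114.0000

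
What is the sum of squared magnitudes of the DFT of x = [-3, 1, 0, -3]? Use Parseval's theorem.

Parseval: Σ|x[n]|² = (1/N)Σ|X[k]|², so Σ|X[k]|² = N·Σ|x[n]|² = 4·19.0000

Σ|X[k]|² = N·Σ|x[n]|² = 4·19.0000 = 76.0000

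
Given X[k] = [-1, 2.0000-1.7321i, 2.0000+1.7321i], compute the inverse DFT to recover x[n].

x[n] = (1/3) Σ(k=0 to 2) X[k] · e^(2πikn/3)

Computing each x[n]:
x[0] = 1
x[1] = 0
x[2] = -2

x = [1, 0, -2]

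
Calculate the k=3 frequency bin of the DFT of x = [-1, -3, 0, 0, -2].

X[3] = Σ(n=0 to 4) x[n] · ω_5^(3n) where ω_5 = e^(-2πi/5)
= (-1)·ω_5^0 + (-3)·ω_5^3 + (0)·ω_5^6 + (0)·ω_5^9 + (-2)·ω_5^12

X[3] = 3.0451-0.5878i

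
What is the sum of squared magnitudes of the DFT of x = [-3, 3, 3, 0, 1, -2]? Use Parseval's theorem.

Parseval: Σ|x[n]|² = (1/N)Σ|X[k]|², so Σ|X[k]|² = N·Σ|x[n]|² = 6·32.0000

Σ|X[k]|² = N·Σ|x[n]|² = 6·32.0000 = 192.0000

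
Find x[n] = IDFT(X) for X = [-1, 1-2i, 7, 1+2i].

x[n] = (1/4) Σ(k=0 to 3) X[k] · e^(2πikn/4)

Computing each x[n]:
x[0] = 2
x[1] = -1
x[2] = 1
x[3] = -3

x = [2, -1, 1, -3]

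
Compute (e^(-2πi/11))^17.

Since ω_11^11 = 1, powers reduce modulo 11.
17 mod 11 = 6
So ω_11^17 = ω_11^6 = e^(-2πi·6/11)

ω_11^17 = ω_11^6 = -0.9595+0.2817i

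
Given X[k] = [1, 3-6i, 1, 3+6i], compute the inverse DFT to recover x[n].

x[n] = (1/4) Σ(k=0 to 3) X[k] · e^(2πikn/4)

Computing each x[n]:
x[0] = 2
x[1] = 3
x[2] = -1
x[3] = -3

x = [2, 3, -1, -3]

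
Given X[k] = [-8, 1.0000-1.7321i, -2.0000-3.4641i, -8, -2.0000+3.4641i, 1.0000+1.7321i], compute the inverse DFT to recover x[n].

x[n] = (1/6) Σ(k=0 to 5) X[k] · e^(2πikn/6)

Computing each x[n]:
x[0] = -3
x[1] = 2
x[2] = -3
x[3] = -1
x[4] = -2
x[5] = -1

x = [-3, 2, -3, -1, -2, -1]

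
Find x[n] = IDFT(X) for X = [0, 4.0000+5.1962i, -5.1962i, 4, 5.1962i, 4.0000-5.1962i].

x[n] = (1/6) Σ(k=0 to 5) X[k] · e^(2πikn/6)

Computing each x[n]:
x[0] = 2
x[1] = 0
x[2] = -3
x[3] = -2
x[4] = 3
x[5] = 0

x = [2, 0, -3, -2, 3, 0]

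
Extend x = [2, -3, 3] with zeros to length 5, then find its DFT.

Original 3-point DFT: [2, 2.0000+5.1962i, 2.0000-5.1962i]
Zero-padded 5-point DFT provides frequency interpolation.

DFT_5([x, 0, ...]) = [2, -1.3541+1.0898i, 5.3541+4.6165i, 5.3541-4.6165i, -1.3541-1.0898i]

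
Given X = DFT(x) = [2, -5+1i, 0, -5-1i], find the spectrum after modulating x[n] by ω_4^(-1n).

Modulation property: DFT(ω_4^(-1n)·x[n]) = X[(k-1) mod 4], so circularly shift X by 1 positions.

X[k-1] = [-5-1i, 2, -5+1i, 0]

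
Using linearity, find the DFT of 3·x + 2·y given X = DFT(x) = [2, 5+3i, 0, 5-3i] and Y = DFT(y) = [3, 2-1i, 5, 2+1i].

By linearity: DFT(3x + 2y) = 3·DFT(x) + 2·DFT(y)
= 3·[2, 5+3i, 0, 5-3i] + 2·[3, 2-1i, 5, 2+1i]

Computing element-wise:
Z[0] = 3·(2) + 2·(3) = 12
Z[1] = 3·(5+3i) + 2·(2-1i) = 19+7i
Z[2] = 3·(0) + 2·(5) = 10
Z[3] = 3·(5-3i) + 2·(2+1i) = 19-7i

DFT(3x + 2y) = 3·X + 2·Y = [12, 19+7i, 10, 19-7i]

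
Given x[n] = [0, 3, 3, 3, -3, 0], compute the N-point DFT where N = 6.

X[k] = Σ(n=0 to 5) x[n] · ω_6^(nk)
where ω_6 = e^(-2πi/6)

Computing each X[k]:
X[0] = 6
X[1] = -1.5000-7.7942i
X[2] = 1.5000+2.5981i
X[3] = -6
X[4] = 1.5000-2.5981i
X[5] = -1.5000+7.7942i

X = [6, -1.5000-7.7942i, 1.5000+2.5981i, -6, 1.5000-2.5981i, -1.5000+7.7942i]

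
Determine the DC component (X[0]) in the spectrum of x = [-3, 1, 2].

X[0] = Σ(n=0 to 2) x[n] · ω_3^0 = Σ x[n]
= (-3) + (1) + (2)

X[0] = 0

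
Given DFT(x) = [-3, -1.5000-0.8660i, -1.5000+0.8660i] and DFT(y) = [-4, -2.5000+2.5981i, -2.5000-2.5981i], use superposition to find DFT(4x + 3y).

By linearity: DFT(4x + 3y) = 4·DFT(x) + 3·DFT(y)
= 4·[-3, -1.5000-0.8660i, -1.5000+0.8660i] + 3·[-4, -2.5000+2.5981i, -2.5000-2.5981i]

Computing element-wise:
Z[0] = 4·(-3) + 3·(-4) = -24
Z[1] = 4·(-1.5000-0.8660i) + 3·(-2.5000+2.5981i) = -13.5000+4.3303i
Z[2] = 4·(-1.5000+0.8660i) + 3·(-2.5000-2.5981i) = -13.5000-4.3303i

DFT(4x + 3y) = 4·X + 3·Y = [-24, -13.5000+4.3303i, -13.5000-4.3303i]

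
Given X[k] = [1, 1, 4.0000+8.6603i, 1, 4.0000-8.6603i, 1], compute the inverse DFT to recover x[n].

x[n] = (1/6) Σ(k=0 to 5) X[k] · e^(2πikn/6)

Computing each x[n]:
x[0] = 2
x[1] = -3
x[2] = 2
x[3] = 1
x[4] = -3
x[5] = 2

x = [2, -3, 2, 1, -3, 2]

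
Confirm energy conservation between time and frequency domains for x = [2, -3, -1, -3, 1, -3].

Time domain:
Σ|x[n]|² = |2|² + |-3|² + |-1|² + |-3|² + |1|² + |-3|² = 33.0000

Frequency domain:
(1/6)Σ|X[k]|² = (1/6)(|-7|² + |2.0000+1.7321i|² + |2.0000-1.7321i|² + |11|² + |2.0000+1.7321i|² + |2.0000-1.7321i|²) = (1/6)·198.0000 = 33.0000

Both sides agree, confirming Parseval's theorem.

Σ|x[n]|² = (1/N)Σ|X[k]|² = 33.0000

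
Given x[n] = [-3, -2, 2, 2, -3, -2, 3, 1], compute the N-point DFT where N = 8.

X[k] = Σ(n=0 to 7) x[n] · ω_8^(nk)
where ω_8 = e^(-2πi/8)

Computing each X[k]:
X[0] = -2
X[1] = -0.7071+0.2929i
X[2] = -11+7i
X[3] = 0.7071-1.7071i
X[4] = 0
X[5] = 0.7071+1.7071i
X[6] = -11-7i
X[7] = -0.7071-0.2929i

X = [-2, -0.7071+0.2929i, -11+7i, 0.7071-1.7071i, 0, 0.7071+1.7071i, -11-7i, -0.7071-0.2929i]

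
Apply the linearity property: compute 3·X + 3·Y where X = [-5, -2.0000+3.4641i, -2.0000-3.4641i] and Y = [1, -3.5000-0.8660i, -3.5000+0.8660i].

By linearity: DFT(3x + 3y) = 3·DFT(x) + 3·DFT(y)
= 3·[-5, -2.0000+3.4641i, -2.0000-3.4641i] + 3·[1, -3.5000-0.8660i, -3.5000+0.8660i]

Computing element-wise:
Z[0] = 3·(-5) + 3·(1) = -12
Z[1] = 3·(-2.0000+3.4641i) + 3·(-3.5000-0.8660i) = -16.5000+7.7943i
Z[2] = 3·(-2.0000-3.4641i) + 3·(-3.5000+0.8660i) = -16.5000-7.7943i

DFT(3x + 3y) = 3·X + 3·Y = [-12, -16.5000+7.7943i, -16.5000-7.7943i]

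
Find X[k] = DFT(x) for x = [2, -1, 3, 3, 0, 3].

X[k] = Σ(n=0 to 5) x[n] · ω_6^(nk)
where ω_6 = e^(-2πi/6)

Computing each X[k]:
X[0] = 10
X[1] = -1.5000+0.8660i
X[2] = 2.5000+6.0622i
X[3] = 0
X[4] = 2.5000-6.0622i
X[5] = -1.5000-0.8660i

X = [10, -1.5000+0.8660i, 2.5000+6.0622i, 0, 2.5000-6.0622i, -1.5000-0.8660i]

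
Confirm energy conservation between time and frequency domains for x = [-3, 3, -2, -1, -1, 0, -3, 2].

Time domain:
Σ|x[n]|² = |-3|² + |3|² + |-2|² + |-1|² + |-1|² + |0|² + |-3|² + |2|² = 37.0000

Frequency domain:
(1/8)Σ|X[k]|² = (1/8)(|-5|² + |2.2426-1.0000i|² + |1-2i|² + |-6.2426+1.0000i|² + |-13|² + |-6.2426-1.0000i|² + |1+2i|² + |2.2426+1.0000i|²) = (1/8)·296.0000 = 37.0000

Both sides agree, confirming Parseval's theorem.

Σ|x[n]|² = (1/N)Σ|X[k]|² = 37.0000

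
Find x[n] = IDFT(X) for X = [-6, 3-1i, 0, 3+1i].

x[n] = (1/4) Σ(k=0 to 3) X[k] · e^(2πikn/4)

Computing each x[n]:
x[0] = 0
x[1] = -1
x[2] = -3
x[3] = -2

x = [0, -1, -3, -2]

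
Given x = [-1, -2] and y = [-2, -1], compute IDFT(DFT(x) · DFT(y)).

(x ⊛ y)[n] = Σ(m=0 to 1) x[m] · y[(n-m) mod 2]

Computing each output sample:
(x ⊛ y)[0] = 4
(x ⊛ y)[1] = 5

x ⊛ y = [4, 5]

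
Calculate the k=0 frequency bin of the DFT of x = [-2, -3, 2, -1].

X[0] = Σ(n=0 to 3) x[n] · ω_4^0 = Σ x[n]
= (-2) + (-3) + (2) + (-1)

X[0] = -4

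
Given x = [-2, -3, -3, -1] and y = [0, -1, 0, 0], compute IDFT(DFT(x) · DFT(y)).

(x ⊛ y)[n] = Σ(m=0 to 3) x[m] · y[(n-m) mod 4]

Computing each output sample:
(x ⊛ y)[0] = 1
(x ⊛ y)[1] = 2
(x ⊛ y)[2] = 3
(x ⊛ y)[3] = 3

x ⊛ y = [1, 2, 3, 3]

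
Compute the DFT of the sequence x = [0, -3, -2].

X[k] = Σ(n=0 to 2) x[n] · ω_3^(nk)
where ω_3 = e^(-2πi/3)

Computing each X[k]:
X[0] = -5
X[1] = 2.5000+0.8660i
X[2] = 2.5000-0.8660i

X = [-5, 2.5000+0.8660i, 2.5000-0.8660i]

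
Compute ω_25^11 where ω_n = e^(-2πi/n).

ω_25^11 = e^(-2πi·11/25)
= cos(-2π·11/25) + i·sin(-2π·11/25)
= cos(-22π/25) + i·sin(-22π/25)

ω_25^11 = cos(-22π/25) + i·sin(-22π/25) = -0.9298-0.3681i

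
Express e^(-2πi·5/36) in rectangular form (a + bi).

ω_36^5 = e^(-2πi·5/36)
= cos(-2π·5/36) + i·sin(-2π·5/36)
= cos(-10π/36) + i·sin(-10π/36)

ω_36^5 = cos(-10π/36) + i·sin(-10π/36) = 0.6428-0.7660i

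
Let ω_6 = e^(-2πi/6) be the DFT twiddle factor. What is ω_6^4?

ω_6^4 = e^(-2πi·4/6)
= cos(-2π·4/6) + i·sin(-2π·4/6)
= cos(-8π/6) + i·sin(-8π/6)

ω_6^4 = cos(-8π/6) + i·sin(-8π/6) = -0.5000+0.8660i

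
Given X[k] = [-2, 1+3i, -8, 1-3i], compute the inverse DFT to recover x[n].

x[n] = (1/4) Σ(k=0 to 3) X[k] · e^(2πikn/4)

Computing each x[n]:
x[0] = -2
x[1] = 0
x[2] = -3
x[3] = 3

x = [-2, 0, -3, 3]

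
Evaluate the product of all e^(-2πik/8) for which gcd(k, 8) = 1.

The primitive 8th roots of unity are ω_8^k for k coprime to 8: k ∈ {1, 3, 5, 7}
Their product equals the constant term of the cyclotomic polynomial Φ_8(x) up to sign.
For n ≥ 3, the product of all primitive nth roots of unity is 1. (For n=1 it is 1; for n=2 it is -1.)

1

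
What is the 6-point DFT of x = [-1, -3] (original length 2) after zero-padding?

Original 2-point DFT: [-4, 2]
Zero-padded 6-point DFT provides frequency interpolation.

DFT_6([x, 0, ...]) = [-4, -2.5000+2.5981i, 0.5000+2.5981i, 2, 0.5000-2.5981i, -2.5000-2.5981i]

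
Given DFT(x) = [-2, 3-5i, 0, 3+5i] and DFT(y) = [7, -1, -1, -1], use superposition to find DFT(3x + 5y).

By linearity: DFT(3x + 5y) = 3·DFT(x) + 5·DFT(y)
= 3·[-2, 3-5i, 0, 3+5i] + 5·[7, -1, -1, -1]

Computing element-wise:
Z[0] = 3·(-2) + 5·(7) = 29
Z[1] = 3·(3-5i) + 5·(-1) = 4-15i
Z[2] = 3·(0) + 5·(-1) = -5
Z[3] = 3·(3+5i) + 5·(-1) = 4+15i

DFT(3x + 5y) = 3·X + 5·Y = [29, 4-15i, -5, 4+15i]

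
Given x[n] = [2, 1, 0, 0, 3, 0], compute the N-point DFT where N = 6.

X[k] = Σ(n=0 to 5) x[n] · ω_6^(nk)
where ω_6 = e^(-2πi/6)

Computing each X[k]:
X[0] = 6
X[1] = 1.0000+1.7321i
X[2] = -3.4641i
X[3] = 4
X[4] = 3.4641i
X[5] = 1.0000-1.7321i

X = [6, 1.0000+1.7321i, -3.4641i, 4, 3.4641i, 1.0000-1.7321i]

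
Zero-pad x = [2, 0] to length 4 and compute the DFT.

Original 2-point DFT: [2, 2]
Zero-padded 4-point DFT provides frequency interpolation.

DFT_4([x, 0, ...]) = [2, 2, 2, 2]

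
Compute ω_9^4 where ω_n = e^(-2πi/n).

ω_9^4 = e^(-2πi·4/9)
= cos(-2π·4/9) + i·sin(-2π·4/9)
= cos(-8π/9) + i·sin(-8π/9)

ω_9^4 = cos(-8π/9) + i·sin(-8π/9) = -0.9397-0.3420i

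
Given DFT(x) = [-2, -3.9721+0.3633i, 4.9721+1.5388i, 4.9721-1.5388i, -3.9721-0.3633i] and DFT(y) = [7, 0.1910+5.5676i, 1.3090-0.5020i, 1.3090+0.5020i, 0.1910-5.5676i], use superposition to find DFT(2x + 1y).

By linearity: DFT(2x + 1y) = 2·DFT(x) + 1·DFT(y)
= 2·[-2, -3.9721+0.3633i, 4.9721+1.5388i, 4.9721-1.5388i, -3.9721-0.3633i] + 1·[7, 0.1910+5.5676i, 1.3090-0.5020i, 1.3090+0.5020i, 0.1910-5.5676i]

Computing element-wise:
Z[0] = 2·(-2) + 1·(7) = 3
Z[1] = 2·(-3.9721+0.3633i) + 1·(0.1910+5.5676i) = -7.7532+6.2942i
Z[2] = 2·(4.9721+1.5388i) + 1·(1.3090-0.5020i) = 11.2532+2.5756i
Z[3] = 2·(4.9721-1.5388i) + 1·(1.3090+0.5020i) = 11.2532-2.5756i
Z[4] = 2·(-3.9721-0.3633i) + 1·(0.1910-5.5676i) = -7.7532-6.2942i

DFT(2x + 1y) = 2·X + 1·Y = [3, -7.7532+6.2942i, 11.2532+2.5756i, 11.2532-2.5756i, -7.7532-6.2942i]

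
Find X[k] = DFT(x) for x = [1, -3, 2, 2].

X[k] = Σ(n=0 to 3) x[n] · ω_4^(nk)
where ω_4 = e^(-2πi/4)

Computing each X[k]:
X[0] = 2
X[1] = -1+5i
X[2] = 4
X[3] = -1-5i

X = [2, -1+5i, 4, -1-5i]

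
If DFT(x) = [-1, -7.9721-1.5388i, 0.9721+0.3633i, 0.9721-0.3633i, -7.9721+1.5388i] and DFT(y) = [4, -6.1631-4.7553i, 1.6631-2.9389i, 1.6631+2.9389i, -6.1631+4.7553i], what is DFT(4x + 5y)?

By linearity: DFT(4x + 5y) = 4·DFT(x) + 5·DFT(y)
= 4·[-1, -7.9721-1.5388i, 0.9721+0.3633i, 0.9721-0.3633i, -7.9721+1.5388i] + 5·[4, -6.1631-4.7553i, 1.6631-2.9389i, 1.6631+2.9389i, -6.1631+4.7553i]

Computing element-wise:
Z[0] = 4·(-1) + 5·(4) = 16
Z[1] = 4·(-7.9721-1.5388i) + 5·(-6.1631-4.7553i) = -62.7039-29.9317i
Z[2] = 4·(0.9721+0.3633i) + 5·(1.6631-2.9389i) = 12.2039-13.2413i
Z[3] = 4·(0.9721-0.3633i) + 5·(1.6631+2.9389i) = 12.2039+13.2413i
Z[4] = 4·(-7.9721+1.5388i) + 5·(-6.1631+4.7553i) = -62.7039+29.9317i

DFT(4x + 5y) = 4·X + 5·Y = [16, -62.7039-29.9317i, 12.2039-13.2413i, 12.2039+13.2413i, -62.7039+29.9317i]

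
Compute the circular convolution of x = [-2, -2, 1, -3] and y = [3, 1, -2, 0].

(x ⊛ y)[n] = Σ(m=0 to 3) x[m] · y[(n-m) mod 4]

Computing each output sample:
(x ⊛ y)[0] = -11
(x ⊛ y)[1] = -2
(x ⊛ y)[2] = 5
(x ⊛ y)[3] = -4

x ⊛ y = [-11, -2, 5, -4]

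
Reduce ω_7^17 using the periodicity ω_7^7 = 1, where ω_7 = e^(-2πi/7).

Since ω_7^7 = 1, powers reduce modulo 7.
17 mod 7 = 3
So ω_7^17 = ω_7^3 = e^(-2πi·3/7)

ω_7^17 = ω_7^3 = -0.9010-0.4339i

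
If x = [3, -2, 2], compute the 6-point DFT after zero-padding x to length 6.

Original 3-point DFT: [3, 3.0000+3.4641i, 3.0000-3.4641i]
Zero-padded 6-point DFT provides frequency interpolation.

DFT_6([x, 0, ...]) = [3, 1, 3.0000+3.4641i, 7, 3.0000-3.4641i, 1]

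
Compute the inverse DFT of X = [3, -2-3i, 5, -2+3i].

x[n] = (1/4) Σ(k=0 to 3) X[k] · e^(2πikn/4)

Computing each x[n]:
x[0] = 1
x[1] = 1
x[2] = 3
x[3] = -2

x = [1, 1, 3, -2]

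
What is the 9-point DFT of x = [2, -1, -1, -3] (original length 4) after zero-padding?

Original 4-point DFT: [-3, 3-2i, 5, 3+2i]
Zero-padded 9-point DFT provides frequency interpolation.

DFT_9([x, 0, ...]) = [-3, 2.5603+4.2257i, 4.2660-1.2712i, 0, 3.6736+2.2973i, 3.6736-2.2973i, 0, 4.2660+1.2712i, 2.5603-4.2257i]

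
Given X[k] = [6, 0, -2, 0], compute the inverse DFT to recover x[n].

x[n] = (1/4) Σ(k=0 to 3) X[k] · e^(2πikn/4)

Computing each x[n]:
x[0] = 1
x[1] = 2
x[2] = 1
x[3] = 2

x = [1, 2, 1, 2]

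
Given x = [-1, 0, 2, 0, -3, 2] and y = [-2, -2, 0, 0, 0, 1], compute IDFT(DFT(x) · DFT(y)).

(x ⊛ y)[n] = Σ(m=0 to 5) x[m] · y[(n-m) mod 6]

Computing each output sample:
(x ⊛ y)[0] = -2
(x ⊛ y)[1] = 4
(x ⊛ y)[2] = -4
(x ⊛ y)[3] = -7
(x ⊛ y)[4] = 8
(x ⊛ y)[5] = 1

x ⊛ y = [-2, 4, -4, -7, 8, 1]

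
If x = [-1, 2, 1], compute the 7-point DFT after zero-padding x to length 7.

Original 3-point DFT: [2, -2.5000-0.8660i, -2.5000+0.8660i]
Zero-padded 7-point DFT provides frequency interpolation.

DFT_7([x, 0, ...]) = [2, 0.0245-2.5386i, -2.3460-1.5160i, -2.1784-0.0859i, -2.1784+0.0859i, -2.3460+1.5160i, 0.0245+2.5386i]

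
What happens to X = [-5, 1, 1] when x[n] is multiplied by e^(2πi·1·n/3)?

Modulation property: DFT(ω_3^(-1n)·x[n]) = X[(k-1) mod 3], so circularly shift X by 1 positions.

X[k-1] = [1, -5, 1]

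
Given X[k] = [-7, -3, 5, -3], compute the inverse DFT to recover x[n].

x[n] = (1/4) Σ(k=0 to 3) X[k] · e^(2πikn/4)

Computing each x[n]:
x[0] = -2
x[1] = -3
x[2] = 1
x[3] = -3

x = [-2, -3, 1, -3]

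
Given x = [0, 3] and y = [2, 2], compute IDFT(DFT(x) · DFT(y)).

(x ⊛ y)[n] = Σ(m=0 to 1) x[m] · y[(n-m) mod 2]

Computing each output sample:
(x ⊛ y)[0] = 6
(x ⊛ y)[1] = 6

x ⊛ y = [6, 6]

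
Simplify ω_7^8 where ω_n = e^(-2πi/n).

Since ω_7^7 = 1, powers reduce modulo 7.
8 mod 7 = 1
So ω_7^8 = ω_7^1 = e^(-2πi·1/7)

ω_7^8 = ω_7^1 = 0.6235-0.7818i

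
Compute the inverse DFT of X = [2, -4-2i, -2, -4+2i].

x[n] = (1/4) Σ(k=0 to 3) X[k] · e^(2πikn/4)

Computing each x[n]:
x[0] = -2
x[1] = 2
x[2] = 2
x[3] = 0

x = [-2, 2, 2, 0]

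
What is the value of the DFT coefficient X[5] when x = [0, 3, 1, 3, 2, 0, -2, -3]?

X[5] = Σ(n=0 to 7) x[n] · ω_8^(5n) where ω_8 = e^(-2πi/8)
= (0)·ω_8^0 + (3)·ω_8^5 + (1)·ω_8^10 + (3)·ω_8^15 + (2)·ω_8^20 + (0)·ω_8^25 + (-2)·ω_8^30 + (-3)·ω_8^35

X[5] = 0.1213+3.3640i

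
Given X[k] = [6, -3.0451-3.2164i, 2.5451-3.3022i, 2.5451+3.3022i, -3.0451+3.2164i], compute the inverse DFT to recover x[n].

x[n] = (1/5) Σ(k=0 to 4) X[k] · e^(2πikn/5)

Computing each x[n]:
x[0] = 1
x[1] = 2
x[2] = 2
x[3] = 3
x[4] = -2

x = [1, 2, 2, 3, -2]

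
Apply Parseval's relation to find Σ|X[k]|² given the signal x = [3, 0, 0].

Parseval: Σ|x[n]|² = (1/N)Σ|X[k]|², so Σ|X[k]|² = N·Σ|x[n]|² = 3·9.0000

Σ|X[k]|² = N·Σ|x[n]|² = 3·9.0000 = 27.0000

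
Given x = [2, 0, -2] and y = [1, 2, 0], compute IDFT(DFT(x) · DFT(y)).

(x ⊛ y)[n] = Σ(m=0 to 2) x[m] · y[(n-m) mod 3]

Computing each output sample:
(x ⊛ y)[0] = -2
(x ⊛ y)[1] = 4
(x ⊛ y)[2] = -2

x ⊛ y = [-2, 4, -2]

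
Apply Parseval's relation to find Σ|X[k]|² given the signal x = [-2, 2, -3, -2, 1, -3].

Parseval: Σ|x[n]|² = (1/N)Σ|X[k]|², so Σ|X[k]|² = N·Σ|x[n]|² = 6·31.0000

Σ|X[k]|² = N·Σ|x[n]|² = 6·31.0000 = 186.0000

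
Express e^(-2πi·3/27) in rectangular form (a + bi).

ω_27^3 = e^(-2πi·3/27)
= cos(-2π·3/27) + i·sin(-2π·3/27)
= cos(-6π/27) + i·sin(-6π/27)

ω_27^3 = cos(-6π/27) + i·sin(-6π/27) = 0.7660-0.6428i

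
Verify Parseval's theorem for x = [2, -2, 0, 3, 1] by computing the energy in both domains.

Time domain:
Σ|x[n]|² = |2|² + |-2|² + |0|² + |3|² + |1|² = 18.0000

Frequency domain:
(1/5)Σ|X[k]|² = (1/5)(|4|² + |-0.7361+4.6165i|² + |3.7361-1.0898i|² + |3.7361+1.0898i|² + |-0.7361-4.6165i|²) = (1/5)·90.0000 = 18.0000

Both sides agree, confirming Parseval's theorem.

Σ|x[n]|² = (1/N)Σ|X[k]|² = 18.0000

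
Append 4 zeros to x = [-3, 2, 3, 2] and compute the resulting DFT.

Original 4-point DFT: [4, -6, -4, -6]
Zero-padded 8-point DFT provides frequency interpolation.

DFT_8([x, 0, ...]) = [4, -3.0000-5.8284i, -6, -3.0000+0.1716i, -4, -3.0000-0.1716i, -6, -3.0000+5.8284i]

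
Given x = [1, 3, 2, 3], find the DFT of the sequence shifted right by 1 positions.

Time shift by 1: X_shifted[k] = ω_4^(1k) · X[k]
Shifted x = [3, 1, 3, 2]

DFT(x[n-1]) = [9, 1i, 3, -1i]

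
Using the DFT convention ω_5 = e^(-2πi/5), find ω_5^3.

ω_5^3 = e^(-2πi·3/5)
= cos(-2π·3/5) + i·sin(-2π·3/5)
= cos(-6π/5) + i·sin(-6π/5)

ω_5^3 = cos(-6π/5) + i·sin(-6π/5) = -0.8090+0.5878i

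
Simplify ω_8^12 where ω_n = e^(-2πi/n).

Since ω_8^8 = 1, powers reduce modulo 8.
12 mod 8 = 4
So ω_8^12 = ω_8^4 = e^(-2πi·4/8)

ω_8^12 = ω_8^4 = -1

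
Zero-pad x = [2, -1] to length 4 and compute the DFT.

Original 2-point DFT: [1, 3]
Zero-padded 4-point DFT provides frequency interpolation.

DFT_4([x, 0, ...]) = [1, 2+1i, 3, 2-1i]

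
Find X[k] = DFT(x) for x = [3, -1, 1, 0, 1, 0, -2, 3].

X[k] = Σ(n=0 to 7) x[n] · ω_8^(nk)
where ω_8 = e^(-2πi/8)

Computing each X[k]:
X[0] = 5
X[1] = 3.4142-0.1716i
X[2] = 5+4i
X[3] = 0.5858+5.8284i
X[4] = 1
X[5] = 0.5858-5.8284i
X[6] = 5-4i
X[7] = 3.4142+0.1716i

X = [5, 3.4142-0.1716i, 5+4i, 0.5858+5.8284i, 1, 0.5858-5.8284i, 5-4i, 3.4142+0.1716i]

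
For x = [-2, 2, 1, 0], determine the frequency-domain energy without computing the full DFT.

Parseval: Σ|x[n]|² = (1/N)Σ|X[k]|², so Σ|X[k]|² = N·Σ|x[n]|² = 4·9.0000

Σ|X[k]|² = N·Σ|x[n]|² = 4·9.0000 = 36.0000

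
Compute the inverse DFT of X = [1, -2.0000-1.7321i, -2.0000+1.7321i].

x[n] = (1/3) Σ(k=0 to 2) X[k] · e^(2πikn/3)

Computing each x[n]:
x[0] = -1
x[1] = 2
x[2] = 0

x = [-1, 2, 0]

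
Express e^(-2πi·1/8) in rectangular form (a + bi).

ω_8^1 = e^(-2πi·1/8)
= cos(-2π·1/8) + i·sin(-2π·1/8)
= cos(-2π/8) + i·sin(-2π/8)

ω_8^1 = cos(-2π/8) + i·sin(-2π/8) = 0.7071-0.7071i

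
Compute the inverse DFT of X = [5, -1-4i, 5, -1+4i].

x[n] = (1/4) Σ(k=0 to 3) X[k] · e^(2πikn/4)

Computing each x[n]:
x[0] = 2
x[1] = 2
x[2] = 3
x[3] = -2

x = [2, 2, 3, -2]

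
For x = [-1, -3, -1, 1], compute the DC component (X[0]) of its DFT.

X[0] = Σ(n=0 to 3) x[n] · ω_4^0 = Σ x[n]
= (-1) + (-3) + (-1) + (1)

X[0] = -4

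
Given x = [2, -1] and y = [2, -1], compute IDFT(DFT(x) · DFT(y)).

(x ⊛ y)[n] = Σ(m=0 to 1) x[m] · y[(n-m) mod 2]

Computing each output sample:
(x ⊛ y)[0] = 5
(x ⊛ y)[1] = -4

x ⊛ y = [5, -4]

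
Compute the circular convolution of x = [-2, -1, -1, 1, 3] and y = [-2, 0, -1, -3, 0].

(x ⊛ y)[n] = Σ(m=0 to 4) x[m] · y[(n-m) mod 5]

Computing each output sample:
(x ⊛ y)[0] = 6
(x ⊛ y)[1] = -4
(x ⊛ y)[2] = -5
(x ⊛ y)[3] = 5
(x ⊛ y)[4] = -2

x ⊛ y = [6, -4, -5, 5, -2]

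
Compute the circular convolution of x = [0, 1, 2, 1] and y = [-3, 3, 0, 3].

(x ⊛ y)[n] = Σ(m=0 to 3) x[m] · y[(n-m) mod 4]

Computing each output sample:
(x ⊛ y)[0] = 6
(x ⊛ y)[1] = 3
(x ⊛ y)[2] = 0
(x ⊛ y)[3] = 3

x ⊛ y = [6, 3, 0, 3]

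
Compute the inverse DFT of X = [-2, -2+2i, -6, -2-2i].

x[n] = (1/4) Σ(k=0 to 3) X[k] · e^(2πikn/4)

Computing each x[n]:
x[0] = -3
x[1] = 0
x[2] = -1
x[3] = 2

x = [-3, 0, -1, 2]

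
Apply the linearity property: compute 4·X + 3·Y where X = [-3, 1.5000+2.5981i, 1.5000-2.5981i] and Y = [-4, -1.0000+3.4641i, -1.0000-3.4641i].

By linearity: DFT(4x + 3y) = 4·DFT(x) + 3·DFT(y)
= 4·[-3, 1.5000+2.5981i, 1.5000-2.5981i] + 3·[-4, -1.0000+3.4641i, -1.0000-3.4641i]

Computing element-wise:
Z[0] = 4·(-3) + 3·(-4) = -24
Z[1] = 4·(1.5000+2.5981i) + 3·(-1.0000+3.4641i) = 3.0000+20.7847i
Z[2] = 4·(1.5000-2.5981i) + 3·(-1.0000-3.4641i) = 3.0000-20.7847i

DFT(4x + 3y) = 4·X + 3·Y = [-24, 3.0000+20.7847i, 3.0000-20.7847i]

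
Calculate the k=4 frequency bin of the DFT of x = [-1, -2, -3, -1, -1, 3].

X[4] = Σ(n=0 to 5) x[n] · ω_6^(4n) where ω_6 = e^(-2πi/6)
= (-1)·ω_6^0 + (-2)·ω_6^4 + (-3)·ω_6^8 + (-1)·ω_6^12 + (-1)·ω_6^16 + (3)·ω_6^20

X[4] = -0.5000-2.5981i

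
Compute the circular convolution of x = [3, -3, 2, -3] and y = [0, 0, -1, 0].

(x ⊛ y)[n] = Σ(m=0 to 3) x[m] · y[(n-m) mod 4]

Computing each output sample:
(x ⊛ y)[0] = -2
(x ⊛ y)[1] = 3
(x ⊛ y)[2] = -3
(x ⊛ y)[3] = 3

x ⊛ y = [-2, 3, -3, 3]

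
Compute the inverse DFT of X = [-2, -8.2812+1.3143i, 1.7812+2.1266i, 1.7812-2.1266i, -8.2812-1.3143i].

x[n] = (1/5) Σ(k=0 to 4) X[k] · e^(2πikn/5)

Computing each x[n]:
x[0] = -3
x[1] = -3
x[2] = 3
x[3] = 2
x[4] = -1

x = [-3, -3, 3, 2, -1]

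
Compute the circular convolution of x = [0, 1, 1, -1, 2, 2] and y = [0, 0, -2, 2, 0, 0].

(x ⊛ y)[n] = Σ(m=0 to 5) x[m] · y[(n-m) mod 6]

Computing each output sample:
(x ⊛ y)[0] = -6
(x ⊛ y)[1] = 0
(x ⊛ y)[2] = 4
(x ⊛ y)[3] = -2
(x ⊛ y)[4] = 0
(x ⊛ y)[5] = 4

x ⊛ y = [-6, 0, 4, -2, 0, 4]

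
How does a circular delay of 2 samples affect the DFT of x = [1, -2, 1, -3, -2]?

Time shift by 2: X_shifted[k] = ω_5^(2k) · X[k]
Shifted x = [-3, -2, 1, -2, 1]

DFT(x[n-2]) = [-5, -2.5000+1.0898i, -2.5000+4.6165i, -2.5000-4.6165i, -2.5000-1.0898i]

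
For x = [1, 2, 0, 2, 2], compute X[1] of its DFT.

X[1] = Σ(n=0 to 4) x[n] · ω_5^(1n) where ω_5 = e^(-2πi/5)
= (1)·ω_5^0 + (2)·ω_5^1 + (0)·ω_5^2 + (2)·ω_5^3 + (2)·ω_5^4

X[1] = 0.6180+1.1756i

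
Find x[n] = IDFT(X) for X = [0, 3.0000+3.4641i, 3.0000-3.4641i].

x[n] = (1/3) Σ(k=0 to 2) X[k] · e^(2πikn/3)

Computing each x[n]:
x[0] = 2
x[1] = -3
x[2] = 1

x = [2, -3, 1]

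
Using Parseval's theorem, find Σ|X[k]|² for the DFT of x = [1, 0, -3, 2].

Parseval: Σ|x[n]|² = (1/N)Σ|X[k]|², so Σ|X[k]|² = N·Σ|x[n]|² = 4·14.0000

Σ|X[k]|² = N·Σ|x[n]|² = 4·14.0000 = 56.0000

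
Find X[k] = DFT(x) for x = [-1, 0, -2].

X[k] = Σ(n=0 to 2) x[n] · ω_3^(nk)
where ω_3 = e^(-2πi/3)

Computing each X[k]:
X[0] = -3
X[1] = -1.7321i
X[2] = 1.7321i

X = [-3, -1.7321i, 1.7321i]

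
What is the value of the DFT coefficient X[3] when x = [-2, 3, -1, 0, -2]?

X[3] = Σ(n=0 to 4) x[n] · ω_5^(3n) where ω_5 = e^(-2πi/5)
= (-2)·ω_5^0 + (3)·ω_5^3 + (-1)·ω_5^6 + (0)·ω_5^9 + (-2)·ω_5^12

X[3] = -3.1180+3.8900i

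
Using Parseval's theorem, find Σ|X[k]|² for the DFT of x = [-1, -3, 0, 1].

Parseval: Σ|x[n]|² = (1/N)Σ|X[k]|², so Σ|X[k]|² = N·Σ|x[n]|² = 4·11.0000

Σ|X[k]|² = N·Σ|x[n]|² = 4·11.0000 = 44.0000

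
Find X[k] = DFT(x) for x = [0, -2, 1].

X[k] = Σ(n=0 to 2) x[n] · ω_3^(nk)
where ω_3 = e^(-2πi/3)

Computing each X[k]:
X[0] = -1
X[1] = 0.5000+2.5981i
X[2] = 0.5000-2.5981i

X = [-1, 0.5000+2.5981i, 0.5000-2.5981i]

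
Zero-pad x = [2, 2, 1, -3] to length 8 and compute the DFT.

Original 4-point DFT: [2, 1-5i, 4, 1+5i]
Zero-padded 8-point DFT provides frequency interpolation.

DFT_8([x, 0, ...]) = [2, 5.5355-0.2929i, 1-5i, -1.5355+1.7071i, 4, -1.5355-1.7071i, 1+5i, 5.5355+0.2929i]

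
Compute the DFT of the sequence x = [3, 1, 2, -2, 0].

X[k] = Σ(n=0 to 4) x[n] · ω_5^(nk)
where ω_5 = e^(-2πi/5)

Computing each X[k]:
X[0] = 4
X[1] = 3.3090-3.3022i
X[2] = 2.1910+3.2164i
X[3] = 2.1910-3.2164i
X[4] = 3.3090+3.3022i

X = [4, 3.3090-3.3022i, 2.1910+3.2164i, 2.1910-3.2164i, 3.3090+3.3022i]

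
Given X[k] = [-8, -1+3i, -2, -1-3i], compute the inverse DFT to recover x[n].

x[n] = (1/4) Σ(k=0 to 3) X[k] · e^(2πikn/4)

Computing each x[n]:
x[0] = -3
x[1] = -3
x[2] = -2
x[3] = 0

x = [-3, -3, -2, 0]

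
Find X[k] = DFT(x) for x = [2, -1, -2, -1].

X[k] = Σ(n=0 to 3) x[n] · ω_4^(nk)
where ω_4 = e^(-2πi/4)

Computing each X[k]:
X[0] = -2
X[1] = 4
X[2] = 2
X[3] = 4

X = [-2, 4, 2, 4]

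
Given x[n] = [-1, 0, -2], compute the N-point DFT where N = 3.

X[k] = Σ(n=0 to 2) x[n] · ω_3^(nk)
where ω_3 = e^(-2πi/3)

Computing each X[k]:
X[0] = -3
X[1] = -1.7321i
X[2] = 1.7321i

X = [-3, -1.7321i, 1.7321i]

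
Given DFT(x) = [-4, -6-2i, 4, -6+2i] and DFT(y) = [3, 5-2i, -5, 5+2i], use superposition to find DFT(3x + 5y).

By linearity: DFT(3x + 5y) = 3·DFT(x) + 5·DFT(y)
= 3·[-4, -6-2i, 4, -6+2i] + 5·[3, 5-2i, -5, 5+2i]

Computing element-wise:
Z[0] = 3·(-4) + 5·(3) = 3
Z[1] = 3·(-6-2i) + 5·(5-2i) = 7-16i
Z[2] = 3·(4) + 5·(-5) = -13
Z[3] = 3·(-6+2i) + 5·(5+2i) = 7+16i

DFT(3x + 5y) = 3·X + 5·Y = [3, 7-16i, -13, 7+16i]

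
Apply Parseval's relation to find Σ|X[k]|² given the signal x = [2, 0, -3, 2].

Parseval: Σ|x[n]|² = (1/N)Σ|X[k]|², so Σ|X[k]|² = N·Σ|x[n]|² = 4·17.0000

Σ|X[k]|² = N·Σ|x[n]|² = 4·17.0000 = 68.0000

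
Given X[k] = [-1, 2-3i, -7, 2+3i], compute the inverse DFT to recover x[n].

x[n] = (1/4) Σ(k=0 to 3) X[k] · e^(2πikn/4)

Computing each x[n]:
x[0] = -1
x[1] = 3
x[2] = -3
x[3] = 0

x = [-1, 3, -3, 0]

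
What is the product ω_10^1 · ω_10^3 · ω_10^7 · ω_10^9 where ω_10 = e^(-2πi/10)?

The primitive 10th roots of unity are ω_10^k for k coprime to 10: k ∈ {1, 3, 7, 9}
Their product equals the constant term of the cyclotomic polynomial Φ_10(x) up to sign.
For n ≥ 3, the product of all primitive nth roots of unity is 1. (For n=1 it is 1; for n=2 it is -1.)

1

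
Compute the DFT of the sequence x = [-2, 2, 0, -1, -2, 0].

X[k] = Σ(n=0 to 5) x[n] · ω_6^(nk)
where ω_6 = e^(-2πi/6)

Computing each X[k]:
X[0] = -3
X[1] = 1.0000-3.4641i
X[2] = -3
X[3] = -5
X[4] = -3
X[5] = 1.0000+3.4641i

X = [-3, 1.0000-3.4641i, -3, -5, -3, 1.0000+3.4641i]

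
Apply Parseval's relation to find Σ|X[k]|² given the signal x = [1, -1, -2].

Parseval: Σ|x[n]|² = (1/N)Σ|X[k]|², so Σ|X[k]|² = N·Σ|x[n]|² = 3·6.0000

Σ|X[k]|² = N·Σ|x[n]|² = 3·6.0000 = 18.0000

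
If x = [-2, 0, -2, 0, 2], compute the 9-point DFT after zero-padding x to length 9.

Original 5-point DFT: [-2, 0.2361+3.0777i, -4.2361-0.7265i, -4.2361+0.7265i, 0.2361-3.0777i]
Zero-padded 9-point DFT provides frequency interpolation.

DFT_9([x, 0, ...]) = [-2, -4.2267+1.2856i, 1.4115+1.9696i, -2.0000-3.4641i, -3.1848+0.6840i, -3.1848-0.6840i, -2.0000+3.4641i, 1.4115-1.9696i, -4.2267-1.2856i]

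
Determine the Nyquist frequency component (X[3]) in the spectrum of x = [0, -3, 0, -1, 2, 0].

X[3] = Σ(n=0 to 5) x[n] · ω_6^(3n) where ω_6 = e^(-2πi/6)
= (0)·ω_6^0 + (-3)·ω_6^3 + (0)·ω_6^6 + (-1)·ω_6^9 + (2)·ω_6^12 + (0)·ω_6^15

X[3] = 6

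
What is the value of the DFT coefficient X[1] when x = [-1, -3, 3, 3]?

X[1] = Σ(n=0 to 3) x[n] · ω_4^(1n) where ω_4 = e^(-2πi/4)
= (-1)·ω_4^0 + (-3)·ω_4^1 + (3)·ω_4^2 + (3)·ω_4^3

X[1] = -4+6i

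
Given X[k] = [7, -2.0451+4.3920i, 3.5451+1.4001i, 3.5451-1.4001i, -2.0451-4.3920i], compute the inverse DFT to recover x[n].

x[n] = (1/5) Σ(k=0 to 4) X[k] · e^(2πikn/5)

Computing each x[n]:
x[0] = 2
x[1] = -2
x[2] = 2
x[3] = 3
x[4] = 2

x = [2, -2, 2, 3, 2]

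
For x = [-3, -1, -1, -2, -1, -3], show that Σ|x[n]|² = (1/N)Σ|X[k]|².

Time domain:
Σ|x[n]|² = |-3|² + |-1|² + |-1|² + |-2|² + |-1|² + |-3|² = 25.0000

Frequency domain:
(1/6)Σ|X[k]|² = (1/6)(|-11|² + |-2.0000-1.7321i|² + |-2.0000-1.7321i|² + |1|² + |-2.0000+1.7321i|² + |-2.0000+1.7321i|²) = (1/6)·150.0000 = 25.0000

Both sides agree, confirming Parseval's theorem.

Σ|x[n]|² = (1/N)Σ|X[k]|² = 25.0000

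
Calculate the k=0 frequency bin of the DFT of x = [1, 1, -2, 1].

X[0] = Σ(n=0 to 3) x[n] · ω_4^0 = Σ x[n]
= (1) + (1) + (-2) + (1)

X[0] = 1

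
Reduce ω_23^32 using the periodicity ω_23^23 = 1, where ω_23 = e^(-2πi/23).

Since ω_23^23 = 1, powers reduce modulo 23.
32 mod 23 = 9
So ω_23^32 = ω_23^9 = e^(-2πi·9/23)

ω_23^32 = ω_23^9 = -0.7757-0.6311i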